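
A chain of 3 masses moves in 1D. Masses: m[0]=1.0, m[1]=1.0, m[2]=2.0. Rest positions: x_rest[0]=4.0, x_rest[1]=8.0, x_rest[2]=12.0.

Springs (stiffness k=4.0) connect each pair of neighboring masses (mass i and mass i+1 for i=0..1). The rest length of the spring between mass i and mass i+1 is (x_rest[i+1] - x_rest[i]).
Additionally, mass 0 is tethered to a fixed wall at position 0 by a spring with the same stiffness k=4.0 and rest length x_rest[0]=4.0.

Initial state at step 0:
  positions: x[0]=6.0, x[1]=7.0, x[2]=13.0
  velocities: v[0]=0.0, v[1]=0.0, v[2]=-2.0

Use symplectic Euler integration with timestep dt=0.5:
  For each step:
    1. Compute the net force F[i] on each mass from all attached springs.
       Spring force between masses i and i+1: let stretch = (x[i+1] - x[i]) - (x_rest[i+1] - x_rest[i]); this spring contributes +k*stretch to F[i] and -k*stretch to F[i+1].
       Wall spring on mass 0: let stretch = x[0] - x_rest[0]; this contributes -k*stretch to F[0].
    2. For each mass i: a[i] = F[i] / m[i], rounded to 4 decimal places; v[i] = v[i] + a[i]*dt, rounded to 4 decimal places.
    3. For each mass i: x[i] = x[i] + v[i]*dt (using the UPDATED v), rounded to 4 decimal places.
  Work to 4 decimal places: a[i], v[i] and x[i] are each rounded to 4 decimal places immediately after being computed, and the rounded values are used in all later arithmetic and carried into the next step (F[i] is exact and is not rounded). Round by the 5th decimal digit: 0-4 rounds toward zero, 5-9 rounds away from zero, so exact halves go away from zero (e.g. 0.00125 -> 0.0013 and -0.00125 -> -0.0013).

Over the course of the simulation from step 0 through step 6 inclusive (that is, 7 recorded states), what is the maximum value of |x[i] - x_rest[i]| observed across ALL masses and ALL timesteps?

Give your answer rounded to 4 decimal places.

Answer: 4.6250

Derivation:
Step 0: x=[6.0000 7.0000 13.0000] v=[0.0000 0.0000 -2.0000]
Step 1: x=[1.0000 12.0000 11.0000] v=[-10.0000 10.0000 -4.0000]
Step 2: x=[6.0000 5.0000 11.5000] v=[10.0000 -14.0000 1.0000]
Step 3: x=[4.0000 5.5000 10.7500] v=[-4.0000 1.0000 -1.5000]
Step 4: x=[-0.5000 9.7500 9.3750] v=[-9.0000 8.5000 -2.7500]
Step 5: x=[5.7500 3.3750 10.1875] v=[12.5000 -12.7500 1.6250]
Step 6: x=[3.8750 6.1875 9.5938] v=[-3.7500 5.6250 -1.1875]
Max displacement = 4.6250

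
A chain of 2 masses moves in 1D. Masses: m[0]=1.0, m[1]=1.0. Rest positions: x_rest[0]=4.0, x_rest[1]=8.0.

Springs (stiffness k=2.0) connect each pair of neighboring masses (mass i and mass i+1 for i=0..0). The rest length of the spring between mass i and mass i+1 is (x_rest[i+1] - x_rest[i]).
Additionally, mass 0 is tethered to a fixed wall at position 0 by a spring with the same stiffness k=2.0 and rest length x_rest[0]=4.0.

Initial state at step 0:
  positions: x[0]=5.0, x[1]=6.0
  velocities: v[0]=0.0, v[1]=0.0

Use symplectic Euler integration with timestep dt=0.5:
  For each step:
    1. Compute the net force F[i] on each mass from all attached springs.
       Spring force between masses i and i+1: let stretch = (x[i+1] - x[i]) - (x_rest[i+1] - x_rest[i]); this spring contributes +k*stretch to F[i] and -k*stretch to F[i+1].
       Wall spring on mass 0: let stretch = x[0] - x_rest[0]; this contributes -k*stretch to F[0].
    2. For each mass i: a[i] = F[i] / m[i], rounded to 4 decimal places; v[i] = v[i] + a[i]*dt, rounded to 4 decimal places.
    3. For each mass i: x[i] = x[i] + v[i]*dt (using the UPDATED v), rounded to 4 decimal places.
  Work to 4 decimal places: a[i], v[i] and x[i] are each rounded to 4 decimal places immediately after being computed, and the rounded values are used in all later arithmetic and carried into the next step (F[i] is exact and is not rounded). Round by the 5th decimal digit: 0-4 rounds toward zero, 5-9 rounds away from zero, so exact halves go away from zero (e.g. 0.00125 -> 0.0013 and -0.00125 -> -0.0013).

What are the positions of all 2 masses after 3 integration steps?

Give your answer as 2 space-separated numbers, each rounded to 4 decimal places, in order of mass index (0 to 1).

Step 0: x=[5.0000 6.0000] v=[0.0000 0.0000]
Step 1: x=[3.0000 7.5000] v=[-4.0000 3.0000]
Step 2: x=[1.7500 8.7500] v=[-2.5000 2.5000]
Step 3: x=[3.1250 8.5000] v=[2.7500 -0.5000]

Answer: 3.1250 8.5000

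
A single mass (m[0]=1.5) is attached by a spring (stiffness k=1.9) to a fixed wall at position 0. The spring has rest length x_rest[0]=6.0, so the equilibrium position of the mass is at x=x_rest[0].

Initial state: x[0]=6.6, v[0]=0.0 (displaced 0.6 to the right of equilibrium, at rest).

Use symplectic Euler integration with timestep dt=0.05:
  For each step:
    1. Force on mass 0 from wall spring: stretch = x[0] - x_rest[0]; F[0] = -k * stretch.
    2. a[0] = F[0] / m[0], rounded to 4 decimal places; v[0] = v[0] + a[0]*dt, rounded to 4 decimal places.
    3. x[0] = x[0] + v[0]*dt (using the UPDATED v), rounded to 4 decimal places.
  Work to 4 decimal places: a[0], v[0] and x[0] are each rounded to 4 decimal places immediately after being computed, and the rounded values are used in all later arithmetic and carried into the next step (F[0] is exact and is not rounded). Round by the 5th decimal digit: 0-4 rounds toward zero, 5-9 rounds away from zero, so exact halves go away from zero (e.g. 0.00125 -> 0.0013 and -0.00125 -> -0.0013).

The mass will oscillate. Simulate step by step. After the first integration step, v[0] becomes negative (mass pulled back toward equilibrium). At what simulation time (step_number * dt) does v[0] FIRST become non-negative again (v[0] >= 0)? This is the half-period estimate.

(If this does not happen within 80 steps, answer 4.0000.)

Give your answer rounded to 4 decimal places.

Answer: 2.8000

Derivation:
Step 0: x=[6.6000] v=[0.0000]
Step 1: x=[6.5981] v=[-0.0380]
Step 2: x=[6.5943] v=[-0.0759]
Step 3: x=[6.5886] v=[-0.1135]
Step 4: x=[6.5811] v=[-0.1508]
Step 5: x=[6.5717] v=[-0.1876]
Step 6: x=[6.5605] v=[-0.2238]
Step 7: x=[6.5475] v=[-0.2593]
Step 8: x=[6.5328] v=[-0.2940]
Step 9: x=[6.5164] v=[-0.3277]
Step 10: x=[6.4984] v=[-0.3604]
Step 11: x=[6.4788] v=[-0.3920]
Step 12: x=[6.4577] v=[-0.4223]
Step 13: x=[6.4351] v=[-0.4513]
Step 14: x=[6.4112] v=[-0.4789]
Step 15: x=[6.3860] v=[-0.5049]
Step 16: x=[6.3595] v=[-0.5293]
Step 17: x=[6.3319] v=[-0.5521]
Step 18: x=[6.3032] v=[-0.5731]
Step 19: x=[6.2736] v=[-0.5923]
Step 20: x=[6.2431] v=[-0.6096]
Step 21: x=[6.2119] v=[-0.6250]
Step 22: x=[6.1800] v=[-0.6384]
Step 23: x=[6.1475] v=[-0.6498]
Step 24: x=[6.1145] v=[-0.6591]
Step 25: x=[6.0812] v=[-0.6664]
Step 26: x=[6.0476] v=[-0.6715]
Step 27: x=[6.0139] v=[-0.6745]
Step 28: x=[5.9801] v=[-0.6754]
Step 29: x=[5.9464] v=[-0.6741]
Step 30: x=[5.9129] v=[-0.6707]
Step 31: x=[5.8796] v=[-0.6652]
Step 32: x=[5.8467] v=[-0.6576]
Step 33: x=[5.8143] v=[-0.6479]
Step 34: x=[5.7825] v=[-0.6361]
Step 35: x=[5.7514] v=[-0.6223]
Step 36: x=[5.7211] v=[-0.6066]
Step 37: x=[5.6917] v=[-0.5889]
Step 38: x=[5.6632] v=[-0.5694]
Step 39: x=[5.6358] v=[-0.5481]
Step 40: x=[5.6096] v=[-0.5250]
Step 41: x=[5.5846] v=[-0.5003]
Step 42: x=[5.5609] v=[-0.4740]
Step 43: x=[5.5386] v=[-0.4462]
Step 44: x=[5.5178] v=[-0.4170]
Step 45: x=[5.4985] v=[-0.3865]
Step 46: x=[5.4808] v=[-0.3547]
Step 47: x=[5.4647] v=[-0.3218]
Step 48: x=[5.4503] v=[-0.2879]
Step 49: x=[5.4376] v=[-0.2531]
Step 50: x=[5.4267] v=[-0.2175]
Step 51: x=[5.4176] v=[-0.1812]
Step 52: x=[5.4104] v=[-0.1443]
Step 53: x=[5.4051] v=[-0.1070]
Step 54: x=[5.4016] v=[-0.0693]
Step 55: x=[5.4000] v=[-0.0314]
Step 56: x=[5.4003] v=[0.0066]
First v>=0 after going negative at step 56, time=2.8000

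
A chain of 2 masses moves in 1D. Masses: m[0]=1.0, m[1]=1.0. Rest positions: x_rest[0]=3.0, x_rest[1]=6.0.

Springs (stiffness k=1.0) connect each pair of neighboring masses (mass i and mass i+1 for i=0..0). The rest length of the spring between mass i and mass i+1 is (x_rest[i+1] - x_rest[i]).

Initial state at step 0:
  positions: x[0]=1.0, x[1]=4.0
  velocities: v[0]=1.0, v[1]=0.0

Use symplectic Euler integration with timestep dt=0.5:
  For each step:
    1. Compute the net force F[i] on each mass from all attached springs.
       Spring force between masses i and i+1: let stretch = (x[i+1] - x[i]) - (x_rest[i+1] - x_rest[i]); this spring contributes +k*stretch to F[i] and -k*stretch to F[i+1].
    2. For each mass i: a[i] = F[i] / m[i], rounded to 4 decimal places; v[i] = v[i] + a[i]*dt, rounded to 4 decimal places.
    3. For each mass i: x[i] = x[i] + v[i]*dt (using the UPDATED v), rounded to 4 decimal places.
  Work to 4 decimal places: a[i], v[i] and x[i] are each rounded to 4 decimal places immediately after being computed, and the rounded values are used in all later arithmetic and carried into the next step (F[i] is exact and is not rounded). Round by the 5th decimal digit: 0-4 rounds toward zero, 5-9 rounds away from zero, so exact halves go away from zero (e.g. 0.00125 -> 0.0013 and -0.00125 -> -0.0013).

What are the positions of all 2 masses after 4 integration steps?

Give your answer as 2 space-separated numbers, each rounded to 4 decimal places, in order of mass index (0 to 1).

Step 0: x=[1.0000 4.0000] v=[1.0000 0.0000]
Step 1: x=[1.5000 4.0000] v=[1.0000 0.0000]
Step 2: x=[1.8750 4.1250] v=[0.7500 0.2500]
Step 3: x=[2.0625 4.4375] v=[0.3750 0.6250]
Step 4: x=[2.0938 4.9063] v=[0.0625 0.9375]

Answer: 2.0938 4.9063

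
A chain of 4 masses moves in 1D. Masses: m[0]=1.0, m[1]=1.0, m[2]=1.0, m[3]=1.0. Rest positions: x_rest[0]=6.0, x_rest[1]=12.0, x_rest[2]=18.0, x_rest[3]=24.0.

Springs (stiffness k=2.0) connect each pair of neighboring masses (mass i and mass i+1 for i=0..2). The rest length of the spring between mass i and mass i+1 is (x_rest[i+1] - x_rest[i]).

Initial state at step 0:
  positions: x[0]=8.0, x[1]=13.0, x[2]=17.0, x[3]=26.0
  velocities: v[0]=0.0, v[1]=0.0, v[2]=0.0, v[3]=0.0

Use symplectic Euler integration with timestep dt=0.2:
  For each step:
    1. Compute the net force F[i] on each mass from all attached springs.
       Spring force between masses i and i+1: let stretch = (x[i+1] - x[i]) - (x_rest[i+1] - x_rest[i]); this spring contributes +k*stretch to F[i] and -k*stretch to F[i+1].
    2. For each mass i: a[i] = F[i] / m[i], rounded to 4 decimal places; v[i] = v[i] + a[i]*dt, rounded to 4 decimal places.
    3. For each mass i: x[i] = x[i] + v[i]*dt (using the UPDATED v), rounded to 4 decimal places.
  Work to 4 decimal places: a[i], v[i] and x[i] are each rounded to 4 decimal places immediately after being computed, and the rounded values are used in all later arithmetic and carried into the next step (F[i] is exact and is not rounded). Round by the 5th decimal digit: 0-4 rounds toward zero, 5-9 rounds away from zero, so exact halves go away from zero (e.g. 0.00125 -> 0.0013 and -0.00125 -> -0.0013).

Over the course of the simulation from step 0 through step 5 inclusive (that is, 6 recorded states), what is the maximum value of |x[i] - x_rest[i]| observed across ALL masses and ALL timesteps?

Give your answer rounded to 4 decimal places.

Answer: 2.4188

Derivation:
Step 0: x=[8.0000 13.0000 17.0000 26.0000] v=[0.0000 0.0000 0.0000 0.0000]
Step 1: x=[7.9200 12.9200 17.4000 25.7600] v=[-0.4000 -0.4000 2.0000 -1.2000]
Step 2: x=[7.7600 12.7984 18.1104 25.3312] v=[-0.8000 -0.6080 3.5520 -2.1440]
Step 3: x=[7.5231 12.6987 18.9735 24.8047] v=[-1.1846 -0.4986 4.3155 -2.6323]
Step 4: x=[7.2202 12.6869 19.8011 24.2917] v=[-1.5144 -0.0589 4.1381 -2.5648]
Step 5: x=[6.8747 12.8069 20.4188 23.8995] v=[-1.7277 0.6001 3.0887 -1.9610]
Max displacement = 2.4188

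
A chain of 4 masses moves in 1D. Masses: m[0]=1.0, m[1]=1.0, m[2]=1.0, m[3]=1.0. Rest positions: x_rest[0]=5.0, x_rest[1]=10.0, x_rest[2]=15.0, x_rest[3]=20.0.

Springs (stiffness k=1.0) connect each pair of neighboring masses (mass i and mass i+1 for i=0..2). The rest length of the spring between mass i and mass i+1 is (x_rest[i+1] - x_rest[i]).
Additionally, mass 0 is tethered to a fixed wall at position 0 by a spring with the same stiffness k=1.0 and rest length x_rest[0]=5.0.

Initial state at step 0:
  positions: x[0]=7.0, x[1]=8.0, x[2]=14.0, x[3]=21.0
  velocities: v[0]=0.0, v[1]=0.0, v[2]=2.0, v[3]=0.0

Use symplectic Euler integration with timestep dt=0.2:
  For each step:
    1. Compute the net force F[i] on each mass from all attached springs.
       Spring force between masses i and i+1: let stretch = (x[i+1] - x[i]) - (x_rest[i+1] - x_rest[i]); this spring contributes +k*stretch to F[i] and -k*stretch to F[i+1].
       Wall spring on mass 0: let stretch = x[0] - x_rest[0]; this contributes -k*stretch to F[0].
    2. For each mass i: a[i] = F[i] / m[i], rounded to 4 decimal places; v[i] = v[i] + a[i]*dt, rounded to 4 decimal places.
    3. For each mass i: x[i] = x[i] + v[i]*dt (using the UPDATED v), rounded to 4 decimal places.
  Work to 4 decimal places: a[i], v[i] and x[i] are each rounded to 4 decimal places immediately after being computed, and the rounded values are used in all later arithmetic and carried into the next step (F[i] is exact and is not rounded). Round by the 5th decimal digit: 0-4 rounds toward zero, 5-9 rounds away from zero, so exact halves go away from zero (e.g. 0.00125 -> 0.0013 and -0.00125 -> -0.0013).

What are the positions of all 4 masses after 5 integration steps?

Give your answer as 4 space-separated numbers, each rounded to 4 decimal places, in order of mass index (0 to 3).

Step 0: x=[7.0000 8.0000 14.0000 21.0000] v=[0.0000 0.0000 2.0000 0.0000]
Step 1: x=[6.7600 8.2000 14.4400 20.9200] v=[-1.2000 1.0000 2.2000 -0.4000]
Step 2: x=[6.3072 8.5920 14.8896 20.7808] v=[-2.2640 1.9600 2.2480 -0.6960]
Step 3: x=[5.6935 9.1445 15.3229 20.6060] v=[-3.0685 2.7626 2.1667 -0.8742]
Step 4: x=[4.9901 9.8061 15.7204 20.4198] v=[-3.5170 3.3081 1.9876 -0.9308]
Step 5: x=[4.2797 10.5117 16.0693 20.2457] v=[-3.5518 3.5278 1.7446 -0.8707]

Answer: 4.2797 10.5117 16.0693 20.2457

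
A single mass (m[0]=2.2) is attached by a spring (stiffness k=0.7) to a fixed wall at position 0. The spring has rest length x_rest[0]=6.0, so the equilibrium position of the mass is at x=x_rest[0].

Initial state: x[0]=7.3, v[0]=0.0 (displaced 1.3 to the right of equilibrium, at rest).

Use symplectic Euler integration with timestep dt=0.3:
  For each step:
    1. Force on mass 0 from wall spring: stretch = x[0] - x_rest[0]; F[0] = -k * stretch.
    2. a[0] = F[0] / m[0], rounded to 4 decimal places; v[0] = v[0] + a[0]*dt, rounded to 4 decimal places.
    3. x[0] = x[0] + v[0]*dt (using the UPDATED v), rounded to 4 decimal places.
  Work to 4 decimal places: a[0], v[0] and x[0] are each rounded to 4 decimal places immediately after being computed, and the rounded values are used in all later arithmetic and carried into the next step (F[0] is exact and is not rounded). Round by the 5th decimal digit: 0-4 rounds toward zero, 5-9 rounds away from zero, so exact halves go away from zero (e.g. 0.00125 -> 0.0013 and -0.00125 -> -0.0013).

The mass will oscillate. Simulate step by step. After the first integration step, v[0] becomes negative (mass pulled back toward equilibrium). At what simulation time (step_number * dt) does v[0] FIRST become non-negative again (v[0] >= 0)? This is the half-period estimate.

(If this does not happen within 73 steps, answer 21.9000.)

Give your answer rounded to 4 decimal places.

Answer: 5.7000

Derivation:
Step 0: x=[7.3000] v=[0.0000]
Step 1: x=[7.2628] v=[-0.1241]
Step 2: x=[7.1894] v=[-0.2446]
Step 3: x=[7.0820] v=[-0.3581]
Step 4: x=[6.9436] v=[-0.4614]
Step 5: x=[6.7782] v=[-0.5515]
Step 6: x=[6.5905] v=[-0.6258]
Step 7: x=[6.3858] v=[-0.6822]
Step 8: x=[6.1701] v=[-0.7190]
Step 9: x=[5.9495] v=[-0.7352]
Step 10: x=[5.7304] v=[-0.7304]
Step 11: x=[5.5190] v=[-0.7047]
Step 12: x=[5.3214] v=[-0.6588]
Step 13: x=[5.1432] v=[-0.5940]
Step 14: x=[4.9895] v=[-0.5122]
Step 15: x=[4.8648] v=[-0.4158]
Step 16: x=[4.7726] v=[-0.3074]
Step 17: x=[4.7155] v=[-0.1903]
Step 18: x=[4.6952] v=[-0.0677]
Step 19: x=[4.7123] v=[0.0569]
First v>=0 after going negative at step 19, time=5.7000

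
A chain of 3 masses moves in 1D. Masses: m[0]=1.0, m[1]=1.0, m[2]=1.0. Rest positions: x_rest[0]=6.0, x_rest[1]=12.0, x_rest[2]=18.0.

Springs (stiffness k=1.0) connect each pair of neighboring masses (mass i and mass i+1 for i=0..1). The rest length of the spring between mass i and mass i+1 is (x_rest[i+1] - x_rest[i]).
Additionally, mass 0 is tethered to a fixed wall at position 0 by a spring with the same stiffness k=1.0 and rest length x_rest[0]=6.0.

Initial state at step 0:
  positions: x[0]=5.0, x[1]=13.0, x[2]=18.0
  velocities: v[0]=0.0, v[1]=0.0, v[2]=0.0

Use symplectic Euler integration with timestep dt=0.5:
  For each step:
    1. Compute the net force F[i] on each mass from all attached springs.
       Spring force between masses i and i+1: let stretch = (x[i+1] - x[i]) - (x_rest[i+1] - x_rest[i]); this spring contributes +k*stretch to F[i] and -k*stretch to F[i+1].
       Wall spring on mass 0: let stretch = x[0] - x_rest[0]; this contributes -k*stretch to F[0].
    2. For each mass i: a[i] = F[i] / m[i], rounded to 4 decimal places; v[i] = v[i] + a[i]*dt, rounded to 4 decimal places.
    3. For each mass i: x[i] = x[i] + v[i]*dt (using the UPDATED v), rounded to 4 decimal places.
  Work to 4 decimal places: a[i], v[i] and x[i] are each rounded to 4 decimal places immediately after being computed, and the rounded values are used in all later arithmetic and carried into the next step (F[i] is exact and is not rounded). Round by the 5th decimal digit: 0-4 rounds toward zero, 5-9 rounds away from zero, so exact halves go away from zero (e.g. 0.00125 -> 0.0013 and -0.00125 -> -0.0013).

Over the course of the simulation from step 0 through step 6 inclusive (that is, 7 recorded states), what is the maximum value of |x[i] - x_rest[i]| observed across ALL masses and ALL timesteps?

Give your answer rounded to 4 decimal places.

Answer: 1.1703

Derivation:
Step 0: x=[5.0000 13.0000 18.0000] v=[0.0000 0.0000 0.0000]
Step 1: x=[5.7500 12.2500 18.2500] v=[1.5000 -1.5000 0.5000]
Step 2: x=[6.6875 11.3750 18.5000] v=[1.8750 -1.7500 0.5000]
Step 3: x=[7.1250 11.1094 18.4688] v=[0.8750 -0.5313 -0.0625]
Step 4: x=[6.7774 11.6875 18.0977] v=[-0.6953 1.1562 -0.7422]
Step 5: x=[5.9629 12.6407 17.6241] v=[-1.6290 1.9063 -0.9473]
Step 6: x=[5.3271 13.1703 17.4046] v=[-1.2716 1.0591 -0.4390]
Max displacement = 1.1703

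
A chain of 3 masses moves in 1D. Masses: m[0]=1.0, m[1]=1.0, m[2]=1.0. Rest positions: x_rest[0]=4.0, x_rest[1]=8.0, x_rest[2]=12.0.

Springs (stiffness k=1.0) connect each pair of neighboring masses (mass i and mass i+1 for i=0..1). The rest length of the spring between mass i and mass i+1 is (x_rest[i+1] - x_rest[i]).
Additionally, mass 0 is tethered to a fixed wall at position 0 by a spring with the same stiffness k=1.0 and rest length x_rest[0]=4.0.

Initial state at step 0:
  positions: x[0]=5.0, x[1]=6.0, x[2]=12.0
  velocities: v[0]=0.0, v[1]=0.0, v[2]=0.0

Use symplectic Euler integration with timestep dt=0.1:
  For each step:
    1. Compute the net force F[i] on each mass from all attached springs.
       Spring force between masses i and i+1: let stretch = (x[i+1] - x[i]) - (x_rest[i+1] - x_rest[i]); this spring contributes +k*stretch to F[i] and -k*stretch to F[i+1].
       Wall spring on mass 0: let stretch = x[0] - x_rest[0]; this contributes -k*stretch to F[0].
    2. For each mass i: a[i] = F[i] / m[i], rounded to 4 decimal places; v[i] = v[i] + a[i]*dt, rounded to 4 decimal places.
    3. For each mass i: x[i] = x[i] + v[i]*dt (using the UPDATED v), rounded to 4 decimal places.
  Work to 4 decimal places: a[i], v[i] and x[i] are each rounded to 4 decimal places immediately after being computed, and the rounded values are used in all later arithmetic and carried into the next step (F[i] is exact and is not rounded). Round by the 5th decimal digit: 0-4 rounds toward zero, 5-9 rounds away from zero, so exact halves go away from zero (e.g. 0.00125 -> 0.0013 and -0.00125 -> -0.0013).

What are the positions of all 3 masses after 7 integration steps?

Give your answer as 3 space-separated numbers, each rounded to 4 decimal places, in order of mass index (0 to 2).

Step 0: x=[5.0000 6.0000 12.0000] v=[0.0000 0.0000 0.0000]
Step 1: x=[4.9600 6.0500 11.9800] v=[-0.4000 0.5000 -0.2000]
Step 2: x=[4.8813 6.1484 11.9407] v=[-0.7870 0.9840 -0.3930]
Step 3: x=[4.7665 6.2921 11.8835] v=[-1.1484 1.4365 -0.5722]
Step 4: x=[4.6193 6.4764 11.8104] v=[-1.4725 1.8431 -0.7313]
Step 5: x=[4.4444 6.6955 11.7239] v=[-1.7487 2.1908 -0.8647]
Step 6: x=[4.2476 6.9424 11.6272] v=[-1.9680 2.4685 -0.9675]
Step 7: x=[4.0353 7.2092 11.5236] v=[-2.1233 2.6675 -1.0360]

Answer: 4.0353 7.2092 11.5236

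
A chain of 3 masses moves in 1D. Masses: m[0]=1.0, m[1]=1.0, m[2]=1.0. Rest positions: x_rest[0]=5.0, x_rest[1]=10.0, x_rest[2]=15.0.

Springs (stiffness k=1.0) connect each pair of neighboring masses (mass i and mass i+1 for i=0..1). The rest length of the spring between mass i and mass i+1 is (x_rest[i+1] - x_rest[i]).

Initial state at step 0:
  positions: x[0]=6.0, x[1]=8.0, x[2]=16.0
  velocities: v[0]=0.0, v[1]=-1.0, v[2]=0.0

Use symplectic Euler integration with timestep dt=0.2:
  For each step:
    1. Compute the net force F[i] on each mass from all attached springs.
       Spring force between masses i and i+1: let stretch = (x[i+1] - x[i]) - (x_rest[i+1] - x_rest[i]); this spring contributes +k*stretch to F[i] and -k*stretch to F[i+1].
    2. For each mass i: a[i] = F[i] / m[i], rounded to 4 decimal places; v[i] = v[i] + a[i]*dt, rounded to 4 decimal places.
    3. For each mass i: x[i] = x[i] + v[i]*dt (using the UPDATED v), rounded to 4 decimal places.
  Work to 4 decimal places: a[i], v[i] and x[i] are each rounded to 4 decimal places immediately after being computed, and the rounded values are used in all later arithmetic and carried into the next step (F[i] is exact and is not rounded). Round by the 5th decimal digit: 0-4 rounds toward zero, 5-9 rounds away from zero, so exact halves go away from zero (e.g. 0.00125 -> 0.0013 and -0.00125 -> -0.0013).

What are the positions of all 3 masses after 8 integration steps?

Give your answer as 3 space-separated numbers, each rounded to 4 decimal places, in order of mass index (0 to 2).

Answer: 3.5364 11.3275 13.5364

Derivation:
Step 0: x=[6.0000 8.0000 16.0000] v=[0.0000 -1.0000 0.0000]
Step 1: x=[5.8800 8.0400 15.8800] v=[-0.6000 0.2000 -0.6000]
Step 2: x=[5.6464 8.3072 15.6464] v=[-1.1680 1.3360 -1.1680]
Step 3: x=[5.3192 8.7615 15.3192] v=[-1.6358 2.2717 -1.6358]
Step 4: x=[4.9297 9.3405 14.9297] v=[-1.9473 2.8948 -1.9473]
Step 5: x=[4.5167 9.9666 14.5167] v=[-2.0651 3.1305 -2.0651]
Step 6: x=[4.1217 10.5567 14.1217] v=[-1.9751 2.9505 -1.9751]
Step 7: x=[3.7841 11.0320 13.7841] v=[-1.6881 2.3765 -1.6881]
Step 8: x=[3.5364 11.3275 13.5364] v=[-1.2385 1.4773 -1.2385]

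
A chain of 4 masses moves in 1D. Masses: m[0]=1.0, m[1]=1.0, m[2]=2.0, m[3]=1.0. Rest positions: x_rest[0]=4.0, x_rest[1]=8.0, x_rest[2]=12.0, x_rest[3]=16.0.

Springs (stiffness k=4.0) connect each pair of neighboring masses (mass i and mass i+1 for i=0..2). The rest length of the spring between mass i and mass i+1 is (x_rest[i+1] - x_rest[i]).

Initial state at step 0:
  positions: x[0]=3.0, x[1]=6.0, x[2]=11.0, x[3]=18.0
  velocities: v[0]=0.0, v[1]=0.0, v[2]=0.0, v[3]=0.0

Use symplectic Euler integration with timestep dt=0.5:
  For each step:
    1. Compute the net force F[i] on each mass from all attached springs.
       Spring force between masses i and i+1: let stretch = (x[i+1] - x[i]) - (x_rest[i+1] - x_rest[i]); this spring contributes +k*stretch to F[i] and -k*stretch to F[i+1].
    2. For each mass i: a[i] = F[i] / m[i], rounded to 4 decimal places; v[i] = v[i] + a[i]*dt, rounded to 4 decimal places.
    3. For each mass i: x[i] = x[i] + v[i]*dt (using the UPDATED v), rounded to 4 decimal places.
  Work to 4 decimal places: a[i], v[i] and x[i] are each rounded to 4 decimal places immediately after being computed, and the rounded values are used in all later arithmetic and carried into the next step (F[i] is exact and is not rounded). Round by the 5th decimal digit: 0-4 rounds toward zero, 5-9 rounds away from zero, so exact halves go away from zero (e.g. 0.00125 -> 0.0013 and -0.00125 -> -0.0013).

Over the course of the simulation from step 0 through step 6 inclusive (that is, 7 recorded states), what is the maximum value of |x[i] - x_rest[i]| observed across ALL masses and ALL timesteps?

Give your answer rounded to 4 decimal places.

Answer: 3.0000

Derivation:
Step 0: x=[3.0000 6.0000 11.0000 18.0000] v=[0.0000 0.0000 0.0000 0.0000]
Step 1: x=[2.0000 8.0000 12.0000 15.0000] v=[-2.0000 4.0000 2.0000 -6.0000]
Step 2: x=[3.0000 8.0000 12.5000 13.0000] v=[2.0000 0.0000 1.0000 -4.0000]
Step 3: x=[5.0000 7.5000 11.0000 14.5000] v=[4.0000 -1.0000 -3.0000 3.0000]
Step 4: x=[5.5000 8.0000 9.5000 16.5000] v=[1.0000 1.0000 -3.0000 4.0000]
Step 5: x=[4.5000 7.5000 10.7500 15.5000] v=[-2.0000 -1.0000 2.5000 -2.0000]
Step 6: x=[2.5000 7.2500 12.7500 13.7500] v=[-4.0000 -0.5000 4.0000 -3.5000]
Max displacement = 3.0000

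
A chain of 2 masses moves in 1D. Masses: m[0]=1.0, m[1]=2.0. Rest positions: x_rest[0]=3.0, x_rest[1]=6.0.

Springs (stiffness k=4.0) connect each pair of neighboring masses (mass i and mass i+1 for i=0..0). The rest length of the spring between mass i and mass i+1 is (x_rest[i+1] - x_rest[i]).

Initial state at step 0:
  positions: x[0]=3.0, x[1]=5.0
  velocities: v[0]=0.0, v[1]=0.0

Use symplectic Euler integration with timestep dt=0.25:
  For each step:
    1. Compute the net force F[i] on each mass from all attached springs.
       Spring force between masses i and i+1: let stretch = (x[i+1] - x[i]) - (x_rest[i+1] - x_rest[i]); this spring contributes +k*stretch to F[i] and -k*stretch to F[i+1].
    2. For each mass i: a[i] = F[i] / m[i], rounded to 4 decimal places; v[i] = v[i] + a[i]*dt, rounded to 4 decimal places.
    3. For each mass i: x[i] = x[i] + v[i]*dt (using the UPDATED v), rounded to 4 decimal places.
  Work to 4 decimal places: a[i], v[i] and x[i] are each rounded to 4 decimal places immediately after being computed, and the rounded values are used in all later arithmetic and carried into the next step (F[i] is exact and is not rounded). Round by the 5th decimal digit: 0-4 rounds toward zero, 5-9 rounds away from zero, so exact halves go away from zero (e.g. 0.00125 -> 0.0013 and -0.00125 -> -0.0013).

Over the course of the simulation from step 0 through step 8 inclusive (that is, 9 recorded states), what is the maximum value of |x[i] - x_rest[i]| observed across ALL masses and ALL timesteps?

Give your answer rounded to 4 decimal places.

Step 0: x=[3.0000 5.0000] v=[0.0000 0.0000]
Step 1: x=[2.7500 5.1250] v=[-1.0000 0.5000]
Step 2: x=[2.3438 5.3281] v=[-1.6250 0.8125]
Step 3: x=[1.9336 5.5332] v=[-1.6407 0.8204]
Step 4: x=[1.6733 5.6634] v=[-1.0411 0.5206]
Step 5: x=[1.6606 5.6698] v=[-0.0510 0.0256]
Step 6: x=[1.9002 5.5501] v=[0.9582 -0.4790]
Step 7: x=[2.3022 5.3491] v=[1.6081 -0.8040]
Step 8: x=[2.7160 5.1422] v=[1.6550 -0.8275]
Max displacement = 1.3394

Answer: 1.3394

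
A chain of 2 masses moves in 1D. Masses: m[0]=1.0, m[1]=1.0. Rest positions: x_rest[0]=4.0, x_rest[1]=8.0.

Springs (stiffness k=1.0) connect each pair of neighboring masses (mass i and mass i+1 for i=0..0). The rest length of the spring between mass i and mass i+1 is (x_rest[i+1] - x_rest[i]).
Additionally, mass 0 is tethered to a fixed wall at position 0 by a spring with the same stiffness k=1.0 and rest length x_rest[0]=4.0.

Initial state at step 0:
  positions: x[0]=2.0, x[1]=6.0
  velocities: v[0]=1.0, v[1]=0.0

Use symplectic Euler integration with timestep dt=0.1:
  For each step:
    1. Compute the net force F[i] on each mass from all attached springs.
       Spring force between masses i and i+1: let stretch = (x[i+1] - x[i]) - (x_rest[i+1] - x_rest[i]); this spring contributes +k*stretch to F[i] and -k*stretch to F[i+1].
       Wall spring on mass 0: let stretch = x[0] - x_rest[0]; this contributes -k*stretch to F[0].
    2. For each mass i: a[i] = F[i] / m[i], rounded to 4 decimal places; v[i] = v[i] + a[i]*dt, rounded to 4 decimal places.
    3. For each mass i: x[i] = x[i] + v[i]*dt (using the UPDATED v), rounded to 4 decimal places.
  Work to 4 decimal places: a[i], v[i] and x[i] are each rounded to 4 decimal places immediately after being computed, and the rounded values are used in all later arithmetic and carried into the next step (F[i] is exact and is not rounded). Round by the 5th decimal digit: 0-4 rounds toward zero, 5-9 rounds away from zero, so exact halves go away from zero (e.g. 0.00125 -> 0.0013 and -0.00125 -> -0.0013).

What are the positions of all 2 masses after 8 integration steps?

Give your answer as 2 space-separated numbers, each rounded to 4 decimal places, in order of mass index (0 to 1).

Step 0: x=[2.0000 6.0000] v=[1.0000 0.0000]
Step 1: x=[2.1200 6.0000] v=[1.2000 0.0000]
Step 2: x=[2.2576 6.0012] v=[1.3760 0.0120]
Step 3: x=[2.4101 6.0050] v=[1.5246 0.0376]
Step 4: x=[2.5744 6.0128] v=[1.6431 0.0781]
Step 5: x=[2.7474 6.0262] v=[1.7295 0.1343]
Step 6: x=[2.9257 6.0468] v=[1.7826 0.2064]
Step 7: x=[3.1059 6.0762] v=[1.8021 0.2943]
Step 8: x=[3.2848 6.1159] v=[1.7885 0.3973]

Answer: 3.2848 6.1159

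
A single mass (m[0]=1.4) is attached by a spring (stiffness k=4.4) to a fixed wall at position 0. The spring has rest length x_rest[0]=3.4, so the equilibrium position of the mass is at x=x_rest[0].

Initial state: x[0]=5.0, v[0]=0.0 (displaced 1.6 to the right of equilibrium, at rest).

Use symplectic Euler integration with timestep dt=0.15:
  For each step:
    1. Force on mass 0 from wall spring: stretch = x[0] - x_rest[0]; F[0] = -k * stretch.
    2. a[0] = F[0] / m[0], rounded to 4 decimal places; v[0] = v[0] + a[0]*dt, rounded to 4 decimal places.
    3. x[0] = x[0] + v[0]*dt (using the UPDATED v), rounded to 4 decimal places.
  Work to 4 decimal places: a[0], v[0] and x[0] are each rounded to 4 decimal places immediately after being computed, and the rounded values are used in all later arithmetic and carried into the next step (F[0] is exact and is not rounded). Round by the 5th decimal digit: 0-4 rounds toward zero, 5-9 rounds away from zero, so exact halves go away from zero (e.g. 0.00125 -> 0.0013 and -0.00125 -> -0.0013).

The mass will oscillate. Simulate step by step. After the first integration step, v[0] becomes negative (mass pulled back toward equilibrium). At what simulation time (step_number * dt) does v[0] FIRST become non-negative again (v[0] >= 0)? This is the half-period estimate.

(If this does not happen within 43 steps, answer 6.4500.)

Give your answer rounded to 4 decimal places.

Answer: 1.8000

Derivation:
Step 0: x=[5.0000] v=[0.0000]
Step 1: x=[4.8869] v=[-0.7543]
Step 2: x=[4.6686] v=[-1.4553]
Step 3: x=[4.3606] v=[-2.0534]
Step 4: x=[3.9847] v=[-2.5063]
Step 5: x=[3.5674] v=[-2.7819]
Step 6: x=[3.1383] v=[-2.8608]
Step 7: x=[2.7277] v=[-2.7374]
Step 8: x=[2.3646] v=[-2.4205]
Step 9: x=[2.0747] v=[-1.9324]
Step 10: x=[1.8786] v=[-1.3076]
Step 11: x=[1.7900] v=[-0.5904]
Step 12: x=[1.8153] v=[0.1686]
First v>=0 after going negative at step 12, time=1.8000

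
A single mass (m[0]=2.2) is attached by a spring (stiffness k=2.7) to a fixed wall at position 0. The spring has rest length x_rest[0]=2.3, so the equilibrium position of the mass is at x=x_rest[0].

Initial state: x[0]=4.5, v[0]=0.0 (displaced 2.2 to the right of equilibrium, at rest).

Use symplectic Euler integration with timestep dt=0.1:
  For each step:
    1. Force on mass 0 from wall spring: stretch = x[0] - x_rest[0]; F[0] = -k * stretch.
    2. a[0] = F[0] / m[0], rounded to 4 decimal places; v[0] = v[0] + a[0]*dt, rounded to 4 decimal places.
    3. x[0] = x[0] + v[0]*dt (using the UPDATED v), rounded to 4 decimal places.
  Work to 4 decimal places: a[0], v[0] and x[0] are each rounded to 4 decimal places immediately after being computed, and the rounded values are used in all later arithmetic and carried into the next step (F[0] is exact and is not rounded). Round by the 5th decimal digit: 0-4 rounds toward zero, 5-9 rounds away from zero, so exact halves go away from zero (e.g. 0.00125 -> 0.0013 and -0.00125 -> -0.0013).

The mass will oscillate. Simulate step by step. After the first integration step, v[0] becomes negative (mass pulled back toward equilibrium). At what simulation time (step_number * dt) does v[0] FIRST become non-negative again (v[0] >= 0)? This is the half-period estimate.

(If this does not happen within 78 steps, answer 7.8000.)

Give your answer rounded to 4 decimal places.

Step 0: x=[4.5000] v=[0.0000]
Step 1: x=[4.4730] v=[-0.2700]
Step 2: x=[4.4193] v=[-0.5367]
Step 3: x=[4.3396] v=[-0.7968]
Step 4: x=[4.2349] v=[-1.0471]
Step 5: x=[4.1064] v=[-1.2846]
Step 6: x=[3.9558] v=[-1.5063]
Step 7: x=[3.7849] v=[-1.7095]
Step 8: x=[3.5957] v=[-1.8917]
Step 9: x=[3.3906] v=[-2.0507]
Step 10: x=[3.1721] v=[-2.1846]
Step 11: x=[2.9429] v=[-2.2916]
Step 12: x=[2.7059] v=[-2.3705]
Step 13: x=[2.4639] v=[-2.4203]
Step 14: x=[2.2199] v=[-2.4404]
Step 15: x=[1.9768] v=[-2.4306]
Step 16: x=[1.7377] v=[-2.3909]
Step 17: x=[1.5055] v=[-2.3219]
Step 18: x=[1.2831] v=[-2.2244]
Step 19: x=[1.0731] v=[-2.0996]
Step 20: x=[0.8782] v=[-1.9490]
Step 21: x=[0.7008] v=[-1.7745]
Step 22: x=[0.5430] v=[-1.5782]
Step 23: x=[0.4067] v=[-1.3626]
Step 24: x=[0.2937] v=[-1.1302]
Step 25: x=[0.2053] v=[-0.8840]
Step 26: x=[0.1426] v=[-0.6269]
Step 27: x=[0.1064] v=[-0.3621]
Step 28: x=[0.0971] v=[-0.0929]
Step 29: x=[0.1149] v=[0.1775]
First v>=0 after going negative at step 29, time=2.9000

Answer: 2.9000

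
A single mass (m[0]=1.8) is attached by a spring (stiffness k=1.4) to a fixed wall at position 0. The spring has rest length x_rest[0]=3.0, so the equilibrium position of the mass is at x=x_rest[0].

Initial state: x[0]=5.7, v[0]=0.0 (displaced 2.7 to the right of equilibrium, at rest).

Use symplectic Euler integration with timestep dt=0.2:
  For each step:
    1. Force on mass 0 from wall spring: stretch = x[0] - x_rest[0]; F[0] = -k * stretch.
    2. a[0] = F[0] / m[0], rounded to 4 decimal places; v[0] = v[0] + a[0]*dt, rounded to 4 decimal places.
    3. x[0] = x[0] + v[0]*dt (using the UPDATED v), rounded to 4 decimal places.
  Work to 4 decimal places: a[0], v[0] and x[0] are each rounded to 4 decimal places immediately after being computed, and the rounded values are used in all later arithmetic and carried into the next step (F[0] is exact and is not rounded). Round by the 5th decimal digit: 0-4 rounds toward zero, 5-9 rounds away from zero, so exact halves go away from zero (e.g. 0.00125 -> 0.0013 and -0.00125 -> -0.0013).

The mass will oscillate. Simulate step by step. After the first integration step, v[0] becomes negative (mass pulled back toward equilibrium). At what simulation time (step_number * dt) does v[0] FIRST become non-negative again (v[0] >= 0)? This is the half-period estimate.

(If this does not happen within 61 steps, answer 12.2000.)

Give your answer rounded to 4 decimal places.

Step 0: x=[5.7000] v=[0.0000]
Step 1: x=[5.6160] v=[-0.4200]
Step 2: x=[5.4506] v=[-0.8269]
Step 3: x=[5.2090] v=[-1.2081]
Step 4: x=[4.8987] v=[-1.5517]
Step 5: x=[4.5293] v=[-1.8471]
Step 6: x=[4.1123] v=[-2.0850]
Step 7: x=[3.6607] v=[-2.2580]
Step 8: x=[3.1885] v=[-2.3608]
Step 9: x=[2.7105] v=[-2.3901]
Step 10: x=[2.2415] v=[-2.3451]
Step 11: x=[1.7961] v=[-2.2271]
Step 12: x=[1.3881] v=[-2.0398]
Step 13: x=[1.0303] v=[-1.7891]
Step 14: x=[0.7338] v=[-1.4827]
Step 15: x=[0.5078] v=[-1.1302]
Step 16: x=[0.3593] v=[-0.7425]
Step 17: x=[0.2930] v=[-0.3317]
Step 18: x=[0.3109] v=[0.0894]
First v>=0 after going negative at step 18, time=3.6000

Answer: 3.6000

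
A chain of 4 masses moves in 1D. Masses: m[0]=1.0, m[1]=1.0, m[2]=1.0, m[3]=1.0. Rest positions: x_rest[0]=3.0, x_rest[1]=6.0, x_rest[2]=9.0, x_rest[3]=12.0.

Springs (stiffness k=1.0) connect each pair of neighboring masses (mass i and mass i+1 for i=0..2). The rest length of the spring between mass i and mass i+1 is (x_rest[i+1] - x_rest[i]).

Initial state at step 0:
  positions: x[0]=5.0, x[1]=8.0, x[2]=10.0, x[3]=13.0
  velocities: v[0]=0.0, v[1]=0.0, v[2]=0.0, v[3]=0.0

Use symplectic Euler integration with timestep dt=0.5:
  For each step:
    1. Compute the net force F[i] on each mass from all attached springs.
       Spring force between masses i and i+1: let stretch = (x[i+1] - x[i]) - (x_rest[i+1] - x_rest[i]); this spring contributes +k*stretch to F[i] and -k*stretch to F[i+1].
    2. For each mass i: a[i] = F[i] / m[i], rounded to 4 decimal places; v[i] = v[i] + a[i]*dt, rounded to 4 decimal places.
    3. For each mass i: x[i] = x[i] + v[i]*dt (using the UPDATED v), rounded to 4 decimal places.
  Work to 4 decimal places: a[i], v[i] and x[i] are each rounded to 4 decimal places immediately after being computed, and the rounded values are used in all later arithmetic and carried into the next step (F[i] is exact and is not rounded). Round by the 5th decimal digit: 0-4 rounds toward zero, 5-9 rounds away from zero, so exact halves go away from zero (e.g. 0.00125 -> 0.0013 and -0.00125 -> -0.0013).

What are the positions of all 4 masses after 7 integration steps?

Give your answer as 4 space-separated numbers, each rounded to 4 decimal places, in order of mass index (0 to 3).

Step 0: x=[5.0000 8.0000 10.0000 13.0000] v=[0.0000 0.0000 0.0000 0.0000]
Step 1: x=[5.0000 7.7500 10.2500 13.0000] v=[0.0000 -0.5000 0.5000 0.0000]
Step 2: x=[4.9375 7.4375 10.5625 13.0625] v=[-0.1250 -0.6250 0.6250 0.1250]
Step 3: x=[4.7500 7.2813 10.7188 13.2500] v=[-0.3750 -0.3125 0.3125 0.3750]
Step 4: x=[4.4453 7.3516 10.6485 13.5547] v=[-0.6094 0.1406 -0.1407 0.6094]
Step 5: x=[4.1172 7.5196 10.4805 13.8829] v=[-0.6563 0.3359 -0.3361 0.6563]
Step 6: x=[3.8897 7.5772 10.4228 14.1105] v=[-0.4551 0.1152 -0.1154 0.4551]
Step 7: x=[3.8340 7.4243 10.5757 14.1662] v=[-0.1114 -0.3058 0.3057 0.1113]

Answer: 3.8340 7.4243 10.5757 14.1662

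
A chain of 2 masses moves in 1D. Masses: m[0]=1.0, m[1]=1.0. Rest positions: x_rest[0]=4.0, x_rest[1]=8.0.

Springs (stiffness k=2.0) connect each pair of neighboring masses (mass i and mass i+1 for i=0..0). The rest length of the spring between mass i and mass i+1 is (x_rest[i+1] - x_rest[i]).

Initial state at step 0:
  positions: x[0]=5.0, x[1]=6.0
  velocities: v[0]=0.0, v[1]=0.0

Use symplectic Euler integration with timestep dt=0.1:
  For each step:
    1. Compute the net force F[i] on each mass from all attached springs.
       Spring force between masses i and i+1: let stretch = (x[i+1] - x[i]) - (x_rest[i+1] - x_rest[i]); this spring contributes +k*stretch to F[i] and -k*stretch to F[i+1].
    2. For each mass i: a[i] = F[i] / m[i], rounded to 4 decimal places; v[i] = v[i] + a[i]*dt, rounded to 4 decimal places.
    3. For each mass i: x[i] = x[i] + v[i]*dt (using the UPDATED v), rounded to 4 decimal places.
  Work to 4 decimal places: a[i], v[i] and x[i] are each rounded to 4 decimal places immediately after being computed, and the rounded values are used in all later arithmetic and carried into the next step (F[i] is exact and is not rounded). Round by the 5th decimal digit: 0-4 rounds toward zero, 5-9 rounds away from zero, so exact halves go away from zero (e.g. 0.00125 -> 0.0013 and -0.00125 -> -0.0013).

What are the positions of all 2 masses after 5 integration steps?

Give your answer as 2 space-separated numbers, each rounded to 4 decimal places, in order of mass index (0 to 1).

Step 0: x=[5.0000 6.0000] v=[0.0000 0.0000]
Step 1: x=[4.9400 6.0600] v=[-0.6000 0.6000]
Step 2: x=[4.8224 6.1776] v=[-1.1760 1.1760]
Step 3: x=[4.6519 6.3481] v=[-1.7050 1.7050]
Step 4: x=[4.4353 6.5647] v=[-2.1658 2.1658]
Step 5: x=[4.1813 6.8187] v=[-2.5399 2.5399]

Answer: 4.1813 6.8187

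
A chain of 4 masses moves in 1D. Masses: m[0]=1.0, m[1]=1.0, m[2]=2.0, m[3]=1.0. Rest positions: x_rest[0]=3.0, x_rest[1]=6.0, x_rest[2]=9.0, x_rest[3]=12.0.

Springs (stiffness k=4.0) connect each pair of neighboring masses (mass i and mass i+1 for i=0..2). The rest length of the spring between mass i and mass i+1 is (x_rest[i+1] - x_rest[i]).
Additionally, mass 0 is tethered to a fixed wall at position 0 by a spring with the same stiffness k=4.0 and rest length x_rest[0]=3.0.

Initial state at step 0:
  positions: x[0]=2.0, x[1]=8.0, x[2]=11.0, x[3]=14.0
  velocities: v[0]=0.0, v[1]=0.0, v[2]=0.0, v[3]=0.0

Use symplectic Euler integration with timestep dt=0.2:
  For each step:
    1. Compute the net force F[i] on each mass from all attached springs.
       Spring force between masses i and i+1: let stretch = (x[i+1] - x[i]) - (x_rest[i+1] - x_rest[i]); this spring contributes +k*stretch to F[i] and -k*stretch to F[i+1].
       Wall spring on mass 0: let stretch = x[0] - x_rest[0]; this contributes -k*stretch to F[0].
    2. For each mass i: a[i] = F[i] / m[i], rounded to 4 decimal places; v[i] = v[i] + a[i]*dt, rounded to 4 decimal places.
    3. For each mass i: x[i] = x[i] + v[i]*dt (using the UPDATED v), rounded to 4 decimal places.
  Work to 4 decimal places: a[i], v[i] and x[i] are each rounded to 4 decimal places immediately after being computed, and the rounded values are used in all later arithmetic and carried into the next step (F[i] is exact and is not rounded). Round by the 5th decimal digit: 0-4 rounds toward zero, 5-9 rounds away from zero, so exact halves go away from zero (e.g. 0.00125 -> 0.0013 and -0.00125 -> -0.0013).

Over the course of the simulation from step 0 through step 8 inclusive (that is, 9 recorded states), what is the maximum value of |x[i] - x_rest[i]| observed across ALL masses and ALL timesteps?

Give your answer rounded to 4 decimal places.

Step 0: x=[2.0000 8.0000 11.0000 14.0000] v=[0.0000 0.0000 0.0000 0.0000]
Step 1: x=[2.6400 7.5200 11.0000 14.0000] v=[3.2000 -2.4000 0.0000 0.0000]
Step 2: x=[3.6384 6.8160 10.9616 14.0000] v=[4.9920 -3.5200 -0.1920 0.0000]
Step 3: x=[4.5631 6.2669 10.8346 13.9939] v=[4.6234 -2.7456 -0.6349 -0.0307]
Step 4: x=[5.0303 6.1760 10.5949 13.9623] v=[2.3360 -0.4545 -1.1983 -0.1581]
Step 5: x=[4.8760 6.6088 10.2711 13.8719] v=[-0.7717 2.1641 -1.6189 -0.4520]
Step 6: x=[4.2187 7.3503 9.9424 13.6854] v=[-3.2863 3.7077 -1.6435 -0.9326]
Step 7: x=[3.3875 8.0055 9.7058 13.3800] v=[-4.1560 3.2761 -1.1831 -1.5270]
Step 8: x=[2.7532 8.1939 9.6271 12.9667] v=[-3.1716 0.9419 -0.3935 -2.0664]
Max displacement = 2.1939

Answer: 2.1939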